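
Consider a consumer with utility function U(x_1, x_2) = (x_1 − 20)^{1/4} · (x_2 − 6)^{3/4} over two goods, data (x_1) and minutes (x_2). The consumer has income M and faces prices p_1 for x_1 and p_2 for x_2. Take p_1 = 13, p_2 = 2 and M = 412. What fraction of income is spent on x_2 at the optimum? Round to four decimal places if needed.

share on x_2 = 0.284

Let x_1' = x_1−20, x_2' = x_2−6. MRS = (1/3)·x_2'/x_1' = p_1/p_2.
After buying the subsistence bundle (20, 6), a share 0.25 of the remaining income goes to x_1: x_1* = 20 + 0.25·(M − 20p_1 − 6p_2)/p_1.
Discretionary income = 412 − 20·13 − 6·2 = 140; x_1* = 20 + 0.25·140/13 = 22.6923; x_2* = 6 + 0.75·140/2 = 58.5.
Expenditure on x_2: 2·58.5 = 117; share = 0.284.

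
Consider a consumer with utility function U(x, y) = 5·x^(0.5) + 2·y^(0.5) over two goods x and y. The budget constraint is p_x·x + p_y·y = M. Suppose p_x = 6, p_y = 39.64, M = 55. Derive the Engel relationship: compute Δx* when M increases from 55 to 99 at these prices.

Δx* = 7.1599

MU_x ∝ 5·x^(-0.5), MU_y ∝ 2·y^(-0.5), so MRS = (5/2)·(y/x)^(0.5) = p_x/p_y.
Hence y/x = ((2/5)·p_x/p_y)^(1/(0.5)), i.e. raised to the 2 power.
With the ratio pinned down, the budget gives x* = M/(p_x + p_y·(y/x)) and y* = (y/x)·x*.
Numerically y/x = 0.003666, so x* = 55/(6 + 39.64·0.003666) = 8.9499.
At M' = 99: x* = 16.1099. Change: 16.1099 − 8.9499 = 7.1599.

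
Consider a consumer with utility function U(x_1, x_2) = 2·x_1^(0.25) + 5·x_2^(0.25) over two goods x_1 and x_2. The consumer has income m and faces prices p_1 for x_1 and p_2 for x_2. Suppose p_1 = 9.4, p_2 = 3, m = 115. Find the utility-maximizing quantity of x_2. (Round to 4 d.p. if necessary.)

From the CES first-order condition, (2/5)·(x_2/x_1)^(0.75) = p_1/p_2.
Hence x_2/x_1 = ((5/2)·p_1/p_2)^(1/(0.75)), i.e. raised to the 4/3 power.
With the ratio pinned down, the budget gives x_1* = m/(p_1 + p_2·(x_2/x_1)) and x_2* = (x_2/x_1)·x_1*.
Numerically x_2/x_1 = 15.557106, so x_1* = 115/(9.4 + 3·15.557106) = 2.051 and x_2* = 15.557106·2.051 = 31.907.

x_2* = 31.907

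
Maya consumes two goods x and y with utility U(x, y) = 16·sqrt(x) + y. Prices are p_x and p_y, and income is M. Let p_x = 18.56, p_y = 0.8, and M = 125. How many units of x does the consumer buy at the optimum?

x* = 0.1189

Solve: √x = 8·p_y/p_x, so x*(p_x,p_y) = (8·p_y/p_x)², and y* = (M − p_x·x*)/p_y.
Plugging in: x* = (8·0.8/18.56)² = 0.1189.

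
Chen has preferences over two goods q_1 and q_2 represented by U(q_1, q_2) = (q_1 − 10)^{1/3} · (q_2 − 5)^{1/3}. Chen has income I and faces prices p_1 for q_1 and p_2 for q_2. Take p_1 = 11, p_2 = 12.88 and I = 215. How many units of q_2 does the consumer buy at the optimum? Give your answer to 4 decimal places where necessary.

q_2* = 6.5761

Let q_1' = q_1−10, q_2' = q_2−5. MRS = q_2'/q_1' = p_1/p_2.
After buying the subsistence bundle (10, 5), a share 0.5 of the remaining income goes to q_1: q_1* = 10 + 0.5·(I − 10p_1 − 5p_2)/p_1.
Discretionary income = 215 − 10·11 − 5·12.88 = 40.6; q_2* = 5 + 0.5·40.6/12.88 = 6.5761.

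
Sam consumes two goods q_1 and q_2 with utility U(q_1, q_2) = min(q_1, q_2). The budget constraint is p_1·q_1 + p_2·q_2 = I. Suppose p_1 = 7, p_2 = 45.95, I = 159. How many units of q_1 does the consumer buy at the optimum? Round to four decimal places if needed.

q_1* = 3.0028

With perfect complements, no substitution: consume in ratio q_1:q_2 = 1:1.
Budget: p_1·q_1 + p_2·q_1 = I, so (p_1 + p_2)·q_1 = I.
Demand: q_1*(p_1,p_2,I) = I/(p_1 + p_2), q_2* = I/(p_1 + p_2).
Here 7 + 45.95 = 52.95, giving q_1* = 3.0028.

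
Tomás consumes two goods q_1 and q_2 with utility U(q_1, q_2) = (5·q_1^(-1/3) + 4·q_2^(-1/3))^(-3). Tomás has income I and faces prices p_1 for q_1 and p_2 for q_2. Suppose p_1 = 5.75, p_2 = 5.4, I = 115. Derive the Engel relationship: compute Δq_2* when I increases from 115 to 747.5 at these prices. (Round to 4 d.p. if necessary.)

Δq_2* = 53.2194

Numerically q_2/q_1 = 0.886693, so q_1* = 115/(5.75 + 5.4·0.886693) = 10.9127 and q_2* = 0.886693·10.9127 = 9.6762.
At I' = 747.5: q_2* = 62.8956. Change: 62.8956 − 9.6762 = 53.2194.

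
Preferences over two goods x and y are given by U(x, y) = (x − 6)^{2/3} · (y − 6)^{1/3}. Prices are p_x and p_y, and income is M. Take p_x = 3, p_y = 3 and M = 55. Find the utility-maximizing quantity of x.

MRS = 2·(y−6)/(x−6). Tangency with p_x/p_y gives y−6 = (1/2)·(p_x/p_y)·(x−6).
Substituting into the budget: x* = 6 + 2/3·(M − 6·p_x − 6·p_y)/p_x, and y* = 6 + 1/3·(…)/p_y.
Discretionary income = 55 − 6·3 − 6·3 = 19; x* = 6 + 2/3·19/3 = 10.2222.

x* = 10.2222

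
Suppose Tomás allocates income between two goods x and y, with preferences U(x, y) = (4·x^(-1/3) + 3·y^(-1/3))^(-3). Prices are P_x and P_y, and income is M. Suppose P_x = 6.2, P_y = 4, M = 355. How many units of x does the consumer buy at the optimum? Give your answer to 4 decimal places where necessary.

MU_x ∝ 4·x^(-4/3), MU_y ∝ 3·y^(-4/3), so MRS = (4/3)·(y/x)^(4/3) = P_x/P_y.
Hence y/x = ((3/4)·P_x/P_y)^(1/(4/3)), i.e. raised to the 0.75 power.
Substitute y = (y/x)·x into the budget: x* = M/(P_x + P_y·(y/x)).
Numerically y/x = 1.119553, so x* = 355/(6.2 + 4·1.119553) = 33.2453.

x* = 33.2453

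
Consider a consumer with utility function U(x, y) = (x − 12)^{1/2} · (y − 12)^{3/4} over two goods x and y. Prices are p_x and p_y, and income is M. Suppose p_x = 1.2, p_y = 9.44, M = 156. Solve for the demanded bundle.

x* = 21.44, y* = 13.8

Let x' = x−12, y' = y−12. MRS = (2/3)·y'/x' = p_x/p_y.
Substituting into the budget: x* = 12 + 0.4·(M − 12·p_x − 12·p_y)/p_x, and y* = 12 + 0.6·(…)/p_y.
Discretionary income = 156 − 12·1.2 − 12·9.44 = 28.32; x* = 12 + 0.4·28.32/1.2 = 21.44; y* = 12 + 0.6·28.32/9.44 = 13.8.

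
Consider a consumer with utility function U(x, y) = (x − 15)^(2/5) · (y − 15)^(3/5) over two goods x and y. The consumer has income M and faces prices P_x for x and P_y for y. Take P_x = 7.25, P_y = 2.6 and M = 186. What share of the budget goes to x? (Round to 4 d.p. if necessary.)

MRS = (2/3)·(y−15)/(x−15). Tangency with P_x/P_y gives y−15 = (3/2)·(P_x/P_y)·(x−15).
Substituting into the budget: x* = 15 + 0.4·(M − 15·P_x − 15·P_y)/P_x, and y* = 15 + 0.6·(…)/P_y.
Discretionary income = 186 − 15·7.25 − 15·2.6 = 38.25; x* = 15 + 0.4·38.25/7.25 = 17.1103; y* = 15 + 0.6·38.25/2.6 = 23.8269.
Expenditure on x: 7.25·17.1103 = 124.05; share = 0.6669.

share on x = 0.6669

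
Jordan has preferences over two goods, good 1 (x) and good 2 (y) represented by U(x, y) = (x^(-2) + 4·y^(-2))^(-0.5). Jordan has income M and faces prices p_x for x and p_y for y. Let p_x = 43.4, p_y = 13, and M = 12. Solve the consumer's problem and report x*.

From the CES first-order condition, (1/4)·(y/x)^(3) = p_x/p_y.
Hence y/x = (4·p_x/p_y)^(1/(3)), i.e. raised to the 1/3 power.
With the ratio pinned down, the budget gives x* = M/(p_x + p_y·(y/x)) and y* = (y/x)·x*.
Numerically y/x = 2.372478, so x* = 12/(43.4 + 13·2.372478) = 0.1616.

x* = 0.1616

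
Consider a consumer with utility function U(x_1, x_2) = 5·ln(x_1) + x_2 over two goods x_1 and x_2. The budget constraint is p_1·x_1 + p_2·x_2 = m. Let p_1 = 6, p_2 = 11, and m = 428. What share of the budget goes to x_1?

So x_1*(p_1,p_2) = 5·p_2/p_1, independent of income; and x_2* = (m − 5·p_2)/p_2.
At the given prices: x_1* = 5·11/6 = 9.1667, and x_2* = 33.9091.
Expenditure on x_1: 6·9.1667 = 55; share = 0.1285.

share on x_1 = 0.1285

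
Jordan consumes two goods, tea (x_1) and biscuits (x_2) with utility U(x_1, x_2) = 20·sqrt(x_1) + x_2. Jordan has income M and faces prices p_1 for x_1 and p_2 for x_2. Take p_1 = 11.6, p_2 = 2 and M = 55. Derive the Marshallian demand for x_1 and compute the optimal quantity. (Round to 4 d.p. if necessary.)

MU_x_1 = 10/√x_1, MU_x_2 = 1. Tangency: 10/√x_1 = p_1/p_2.
Thus x_1* = (10·p_2/p_1)² — independent of M — with the rest of income spent on x_2.
Plugging in: x_1* = (10·2/11.6)² = 2.9727.

x_1* = 2.9727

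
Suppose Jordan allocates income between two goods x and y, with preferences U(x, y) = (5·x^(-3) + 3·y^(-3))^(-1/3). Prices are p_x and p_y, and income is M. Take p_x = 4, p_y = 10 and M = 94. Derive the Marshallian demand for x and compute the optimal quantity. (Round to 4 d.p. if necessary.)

x* = 8.546

Substitute y = (y/x)·x into the budget: x* = M/(p_x + p_y·(y/x)).
Numerically y/x = 0.699927, so x* = 94/(4 + 10·0.699927) = 8.546.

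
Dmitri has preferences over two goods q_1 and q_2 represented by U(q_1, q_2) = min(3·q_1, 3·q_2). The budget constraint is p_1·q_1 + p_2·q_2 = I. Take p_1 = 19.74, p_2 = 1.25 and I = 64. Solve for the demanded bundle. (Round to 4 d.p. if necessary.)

Leontief preferences: the optimum is at the kink where q_1/3 = q_2/3, i.e. q_2 = q_1.
Budget: p_1·q_1 + p_2·q_1 = I, so (3·p_1 + 3·p_2)·q_1 = 3·I.
Demand: q_1*(p_1,p_2,I) = 3·I/(3·p_1 + 3·p_2), q_2* = 3·I/(3·p_1 + 3·p_2).
Here 3·19.74 + 3·1.25 = 62.97, giving q_1* = 3.0491 and q_2* = 3.0491.

q_1* = 3.0491, q_2* = 3.0491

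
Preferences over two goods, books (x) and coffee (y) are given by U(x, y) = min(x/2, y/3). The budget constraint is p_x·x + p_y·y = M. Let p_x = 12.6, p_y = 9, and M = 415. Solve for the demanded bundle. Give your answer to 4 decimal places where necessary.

With perfect complements, no substitution: consume in ratio x:y = 2:3.
Budget: p_x·x + p_y·(3/2)·x = M, so (2·p_x + 3·p_y)·x = 2·M.
Demand: x*(p_x,p_y,M) = 2·M/(2·p_x + 3·p_y), y* = 3·M/(2·p_x + 3·p_y).
Here 2·12.6 + 3·9 = 52.2, giving x* = 15.9004 and y* = 23.8506.

x* = 15.9004, y* = 23.8506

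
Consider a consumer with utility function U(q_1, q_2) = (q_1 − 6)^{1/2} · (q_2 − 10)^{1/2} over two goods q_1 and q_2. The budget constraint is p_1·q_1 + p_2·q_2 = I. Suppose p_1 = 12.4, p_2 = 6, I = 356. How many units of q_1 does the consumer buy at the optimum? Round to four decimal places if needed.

q_1* = 14.9355

Let q_1' = q_1−6, q_2' = q_2−10. MRS = q_2'/q_1' = p_1/p_2.
Substituting into the budget: q_1* = 6 + 0.5·(I − 6·p_1 − 10·p_2)/p_1, and q_2* = 10 + 0.5·(…)/p_2.
Discretionary income = 356 − 6·12.4 − 10·6 = 221.6; q_1* = 6 + 0.5·221.6/12.4 = 14.9355.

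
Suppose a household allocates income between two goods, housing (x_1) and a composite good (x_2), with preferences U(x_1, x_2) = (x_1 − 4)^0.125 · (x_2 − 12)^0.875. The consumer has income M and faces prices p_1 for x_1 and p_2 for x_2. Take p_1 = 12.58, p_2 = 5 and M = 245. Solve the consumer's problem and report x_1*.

This is Cobb-Douglas in (x_1−4, x_2−12): tangency gives 0.125·p_2·(x_2−12) = 0.875·p_1·(x_1−4).
Substituting into the budget: x_1* = 4 + 0.125·(M − 4·p_1 − 12·p_2)/p_1, and x_2* = 12 + 0.875·(…)/p_2.
Discretionary income = 245 − 4·12.58 − 12·5 = 134.68; x_1* = 4 + 0.125·134.68/12.58 = 5.3382.

x_1* = 5.3382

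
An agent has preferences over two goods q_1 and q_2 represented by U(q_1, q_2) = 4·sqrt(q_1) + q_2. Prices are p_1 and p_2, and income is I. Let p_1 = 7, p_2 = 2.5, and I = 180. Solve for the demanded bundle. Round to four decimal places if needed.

q_1* = 0.5102, q_2* = 70.5714

Set MRS = p_1/p_2: 2·q_1^(−1/2) = p_1/p_2.
Solve: √q_1 = 2·p_2/p_1, so q_1*(p_1,p_2) = (2·p_2/p_1)², and q_2* = (I − p_1·q_1*)/p_2.
Plugging in: q_1* = (2·2.5/7)² = 0.5102, q_2* = 70.5714.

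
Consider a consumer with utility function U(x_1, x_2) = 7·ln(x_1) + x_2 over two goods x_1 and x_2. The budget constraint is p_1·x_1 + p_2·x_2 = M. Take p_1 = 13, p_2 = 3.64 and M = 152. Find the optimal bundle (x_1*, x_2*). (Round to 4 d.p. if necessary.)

x_1* = 1.96, x_2* = 34.7582

Set MRS = p_1/p_2: (7/x_1)/1 = p_1/p_2.
So x_1*(p_1,p_2) = 7·p_2/p_1, independent of income; and x_2* = (M − 7·p_2)/p_2.
At the given prices: x_1* = 7·3.64/13 = 1.96, and x_2* = 34.7582.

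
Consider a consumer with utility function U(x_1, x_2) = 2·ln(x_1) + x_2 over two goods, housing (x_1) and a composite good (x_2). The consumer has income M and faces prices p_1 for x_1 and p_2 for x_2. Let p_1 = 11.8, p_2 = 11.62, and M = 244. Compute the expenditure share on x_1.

share on x_1 = 0.0952

At the given prices: x_1* = 2·11.62/11.8 = 1.9695, and x_2* = 18.9983.
Expenditure on x_1: 11.8·1.9695 = 23.24; share = 0.0952.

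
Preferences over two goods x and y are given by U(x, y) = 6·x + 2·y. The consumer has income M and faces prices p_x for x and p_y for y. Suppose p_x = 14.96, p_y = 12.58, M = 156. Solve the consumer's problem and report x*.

Perfect substitutes: compare marginal utility per dollar. 6/p_x vs 2/p_y → 0.4011 vs 0.159.
x gives more utility per dollar, so spend all income on x: x* = M/p_x, y* = 0.
Numerically: x* = 10.4278, y* = 0.

x* = 10.4278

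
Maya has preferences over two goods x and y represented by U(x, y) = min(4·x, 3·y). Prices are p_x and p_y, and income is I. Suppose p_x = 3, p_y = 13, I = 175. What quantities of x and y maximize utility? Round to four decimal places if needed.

x* = 8.6066, y* = 11.4754

With perfect complements, no substitution: consume in ratio x:y = 3:4.
Budget: p_x·x + p_y·(4/3)·x = I, so (3·p_x + 4·p_y)·x = 3·I.
Demand: x*(p_x,p_y,I) = 3·I/(3·p_x + 4·p_y), y* = 4·I/(3·p_x + 4·p_y).
Here 3·3 + 4·13 = 61, giving x* = 8.6066 and y* = 11.4754.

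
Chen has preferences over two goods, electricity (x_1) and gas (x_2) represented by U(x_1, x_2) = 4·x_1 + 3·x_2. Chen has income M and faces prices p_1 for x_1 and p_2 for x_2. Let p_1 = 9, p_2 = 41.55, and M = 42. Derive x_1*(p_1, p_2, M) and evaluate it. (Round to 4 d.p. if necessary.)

Perfect substitutes: compare marginal utility per dollar. 4/p_1 vs 3/p_2 → 0.4444 vs 0.0722.
x_1 gives more utility per dollar, so spend all income on x_1: x_1* = M/p_1, x_2* = 0.
Numerically: x_1* = 4.6667, x_2* = 0.

x_1* = 4.6667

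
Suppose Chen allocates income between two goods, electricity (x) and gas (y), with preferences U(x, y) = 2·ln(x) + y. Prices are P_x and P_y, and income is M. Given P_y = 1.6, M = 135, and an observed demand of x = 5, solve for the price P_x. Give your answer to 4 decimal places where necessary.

Set MRS = P_x/P_y: (2/x)/1 = P_x/P_y.
So x*(P_x,P_y) = 2·P_y/P_x, independent of income; and y* = (M − 2·P_y)/P_y.
Set x* = 5 in the demand function and solve for P_x: P_x = 0.64.

P_x = 0.64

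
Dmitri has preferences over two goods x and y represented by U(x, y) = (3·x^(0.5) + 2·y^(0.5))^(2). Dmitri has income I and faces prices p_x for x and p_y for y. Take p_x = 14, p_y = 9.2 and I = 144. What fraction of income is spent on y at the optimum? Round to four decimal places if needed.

share on y = 0.4035

MRS = MU_x/MU_y = (3/2)·(y/x)^(0.5). Set equal to p_x/p_y.
Solve for the ratio: y/x = [(2/3)·p_x/p_y]^(2).
Substitute y = (y/x)·x into the budget: x* = I/(p_x + p_y·(y/x)).
Numerically y/x = 1.029196, so x* = 144/(14 + 9.2·1.029196) = 6.1359 and y* = 1.029196·6.1359 = 6.315.
Expenditure on y: 9.2·6.315 = 58.098; share = 0.4035.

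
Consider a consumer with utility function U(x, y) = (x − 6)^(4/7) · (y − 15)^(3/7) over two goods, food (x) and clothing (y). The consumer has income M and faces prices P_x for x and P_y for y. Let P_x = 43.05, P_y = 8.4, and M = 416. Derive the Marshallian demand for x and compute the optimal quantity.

Discretionary income = 416 − 6·43.05 − 15·8.4 = 31.7; x* = 6 + 4/7·31.7/43.05 = 6.4208.

x* = 6.4208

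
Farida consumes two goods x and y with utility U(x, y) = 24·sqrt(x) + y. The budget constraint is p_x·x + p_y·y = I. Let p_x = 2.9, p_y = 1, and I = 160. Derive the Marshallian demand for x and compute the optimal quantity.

MU_x = 12/√x, MU_y = 1. Tangency: 12/√x = p_x/p_y.
Thus x* = (12·p_y/p_x)² — independent of I — with the rest of income spent on y.
Plugging in: x* = (12·1/2.9)² = 17.1225.

x* = 17.1225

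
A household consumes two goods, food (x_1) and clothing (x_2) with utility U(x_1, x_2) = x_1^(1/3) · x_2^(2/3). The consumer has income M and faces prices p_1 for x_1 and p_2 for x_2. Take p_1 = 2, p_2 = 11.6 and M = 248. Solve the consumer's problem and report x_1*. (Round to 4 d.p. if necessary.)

At p_1=2, p_2=11.6, M=248: x_1* = 1/3·248/2 = 41.3333.

x_1* = 41.3333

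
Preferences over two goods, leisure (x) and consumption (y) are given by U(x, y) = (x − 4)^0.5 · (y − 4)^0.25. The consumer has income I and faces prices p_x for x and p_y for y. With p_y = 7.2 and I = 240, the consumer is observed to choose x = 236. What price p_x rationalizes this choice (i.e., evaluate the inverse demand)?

p_x = 0.6

MRS = 2·(y−4)/(x−4). Tangency with p_x/p_y gives y−4 = (1/2)·(p_x/p_y)·(x−4).
Substituting into the budget: x* = 4 + 2/3·(I − 4·p_x − 4·p_y)/p_x, and y* = 4 + 1/3·(…)/p_y.
Set x* = 236 in the demand function and solve for p_x: p_x = 0.6.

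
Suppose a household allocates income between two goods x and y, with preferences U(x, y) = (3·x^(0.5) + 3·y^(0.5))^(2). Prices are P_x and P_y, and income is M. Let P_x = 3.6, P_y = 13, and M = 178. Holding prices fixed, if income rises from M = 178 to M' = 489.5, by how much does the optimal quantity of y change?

With the ratio pinned down, the budget gives x* = M/(P_x + P_y·(y/x)) and y* = (y/x)·x*.
Numerically y/x = 0.076686, so x* = 178/(3.6 + 13·0.076686) = 38.7216 and y* = 0.076686·38.7216 = 2.9694.
At M' = 489.5: y* = 8.1659. Change: 8.1659 − 2.9694 = 5.1965.

Δy* = 5.1965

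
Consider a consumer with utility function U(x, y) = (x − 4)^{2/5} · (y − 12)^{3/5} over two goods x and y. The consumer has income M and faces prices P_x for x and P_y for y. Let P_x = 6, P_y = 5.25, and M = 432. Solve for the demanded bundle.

x* = 27, y* = 51.4286

This is Cobb-Douglas in (x−4, y−12): tangency gives 0.4·P_y·(y−12) = 0.6·P_x·(x−4).
Substituting into the budget: x* = 4 + 0.4·(M − 4·P_x − 12·P_y)/P_x, and y* = 12 + 0.6·(…)/P_y.
Discretionary income = 432 − 4·6 − 12·5.25 = 345; x* = 4 + 0.4·345/6 = 27; y* = 12 + 0.6·345/5.25 = 51.4286.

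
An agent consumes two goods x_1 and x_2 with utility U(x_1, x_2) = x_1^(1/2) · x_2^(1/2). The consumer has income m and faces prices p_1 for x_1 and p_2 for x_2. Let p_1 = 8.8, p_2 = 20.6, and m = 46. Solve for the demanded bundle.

Demand: x_1*(p_1,p_2,m) = 0.5·m/p_1 and x_2* = 0.5·m/p_2.
At p_1=8.8, p_2=20.6, m=46: x_1* = 0.5·46/8.8 = 2.6136, x_2* = 1.1165.

x_1* = 2.6136, x_2* = 1.1165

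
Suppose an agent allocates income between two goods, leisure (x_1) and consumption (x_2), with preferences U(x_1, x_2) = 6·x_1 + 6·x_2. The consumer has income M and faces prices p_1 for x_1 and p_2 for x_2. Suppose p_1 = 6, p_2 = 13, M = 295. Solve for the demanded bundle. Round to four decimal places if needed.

x_1* = 49.1667, x_2* = 0

Perfect substitutes: compare marginal utility per dollar. 6/p_1 vs 6/p_2 → 1 vs 0.4615.
x_1 gives more utility per dollar, so spend all income on x_1: x_1* = M/p_1, x_2* = 0.
Numerically: x_1* = 49.1667, x_2* = 0.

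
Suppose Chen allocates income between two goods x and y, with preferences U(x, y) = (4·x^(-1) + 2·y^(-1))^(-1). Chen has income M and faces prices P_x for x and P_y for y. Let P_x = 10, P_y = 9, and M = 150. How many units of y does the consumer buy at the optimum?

y* = 6.6915

From the CES first-order condition, 2·(y/x)^(2) = P_x/P_y.
Hence y/x = ((1/2)·P_x/P_y)^(1/(2)), i.e. raised to the 0.5 power.
With the ratio pinned down, the budget gives x* = M/(P_x + P_y·(y/x)) and y* = (y/x)·x*.
Numerically y/x = 0.745356, so x* = 150/(10 + 9·0.745356) = 8.9776 and y* = 0.745356·8.9776 = 6.6915.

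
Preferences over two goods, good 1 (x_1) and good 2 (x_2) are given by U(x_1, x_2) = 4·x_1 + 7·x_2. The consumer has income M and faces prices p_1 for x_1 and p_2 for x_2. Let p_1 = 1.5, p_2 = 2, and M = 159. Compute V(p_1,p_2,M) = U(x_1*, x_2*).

Perfect substitutes: compare marginal utility per dollar. 4/p_1 vs 7/p_2 → 2.6667 vs 3.5.
x_2 gives more utility per dollar, so spend all income on x_2: x_2* = M/p_2, x_1* = 0.
Numerically: x_1* = 0, x_2* = 79.5.
Utility at the optimum: U(0, 79.5) = 556.5.

V = 556.5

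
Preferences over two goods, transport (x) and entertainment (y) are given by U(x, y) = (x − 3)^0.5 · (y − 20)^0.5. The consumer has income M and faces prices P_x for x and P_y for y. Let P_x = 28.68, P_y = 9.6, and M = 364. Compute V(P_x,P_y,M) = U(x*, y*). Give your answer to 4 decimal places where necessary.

V = 2.5902

Substituting into the budget: x* = 3 + 0.5·(M − 3·P_x − 20·P_y)/P_x, and y* = 20 + 0.5·(…)/P_y.
Discretionary income = 364 − 3·28.68 − 20·9.6 = 85.96; x* = 3 + 0.5·85.96/28.68 = 4.4986; y* = 20 + 0.5·85.96/9.6 = 24.4771.
Utility at the optimum: U(4.4986, 24.4771) = 2.5902.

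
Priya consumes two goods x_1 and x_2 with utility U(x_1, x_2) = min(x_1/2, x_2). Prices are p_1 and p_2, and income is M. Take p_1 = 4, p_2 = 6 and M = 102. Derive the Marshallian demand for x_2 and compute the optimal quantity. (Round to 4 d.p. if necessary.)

x_2* = 7.2857

Leontief preferences: the optimum is at the kink where x_1/2 = x_2/1, i.e. x_2 = (1/2)·x_1.
Budget: p_1·x_1 + p_2·(1/2)·x_1 = M, so (2·p_1 + p_2)·x_1 = 2·M.
Demand: x_1*(p_1,p_2,M) = 2·M/(2·p_1 + p_2), x_2* = M/(2·p_1 + p_2).
Here 2·4 + 6 = 14, giving x_2* = 7.2857.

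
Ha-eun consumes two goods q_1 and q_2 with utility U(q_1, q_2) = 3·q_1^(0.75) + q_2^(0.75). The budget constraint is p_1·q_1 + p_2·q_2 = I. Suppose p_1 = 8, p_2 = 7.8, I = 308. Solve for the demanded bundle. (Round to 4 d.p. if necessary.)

MU_q_1 ∝ 3·q_1^(-0.25), MU_q_2 ∝ q_2^(-0.25), so MRS = 3·(q_2/q_1)^(0.25) = p_1/p_2.
Hence q_2/q_1 = ((1/3)·p_1/p_2)^(1/(0.25)), i.e. raised to the 4 power.
With the ratio pinned down, the budget gives q_1* = I/(p_1 + p_2·(q_2/q_1)) and q_2* = (q_2/q_1)·q_1*.
Numerically q_2/q_1 = 0.013661, so q_1* = 308/(8 + 7.8·0.013661) = 37.9939 and q_2* = 0.013661·37.9939 = 0.5191.

q_1* = 37.9939, q_2* = 0.5191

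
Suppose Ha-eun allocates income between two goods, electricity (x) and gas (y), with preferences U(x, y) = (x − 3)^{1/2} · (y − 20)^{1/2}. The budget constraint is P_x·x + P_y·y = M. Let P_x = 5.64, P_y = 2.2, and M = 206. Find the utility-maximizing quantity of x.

This is Cobb-Douglas in (x−3, y−20): tangency gives 0.5·P_y·(y−20) = 0.5·P_x·(x−3).
Substituting into the budget: x* = 3 + 0.5·(M − 3·P_x − 20·P_y)/P_x, and y* = 20 + 0.5·(…)/P_y.
Discretionary income = 206 − 3·5.64 − 20·2.2 = 145.08; x* = 3 + 0.5·145.08/5.64 = 15.8617.

x* = 15.8617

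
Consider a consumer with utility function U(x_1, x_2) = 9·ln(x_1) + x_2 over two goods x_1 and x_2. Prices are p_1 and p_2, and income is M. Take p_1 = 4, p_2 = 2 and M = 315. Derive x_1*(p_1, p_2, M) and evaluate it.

Set MRS = p_1/p_2: (9/x_1)/1 = p_1/p_2.
So x_1*(p_1,p_2) = 9·p_2/p_1, independent of income; and x_2* = (M − 9·p_2)/p_2.
At the given prices: x_1* = 9·2/4 = 4.5.

x_1* = 4.5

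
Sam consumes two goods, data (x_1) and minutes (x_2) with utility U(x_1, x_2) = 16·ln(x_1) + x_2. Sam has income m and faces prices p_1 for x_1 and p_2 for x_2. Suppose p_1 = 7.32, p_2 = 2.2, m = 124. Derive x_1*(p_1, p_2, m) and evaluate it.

Set MRS = p_1/p_2: (16/x_1)/1 = p_1/p_2.
So x_1*(p_1,p_2) = 16·p_2/p_1, independent of income; and x_2* = (m − 16·p_2)/p_2.
At the given prices: x_1* = 16·2.2/7.32 = 4.8087.

x_1* = 4.8087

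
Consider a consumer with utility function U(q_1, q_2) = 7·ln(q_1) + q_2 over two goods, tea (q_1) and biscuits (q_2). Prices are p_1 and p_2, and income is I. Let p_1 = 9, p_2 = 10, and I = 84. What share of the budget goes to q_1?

MU_q_1 = 7/q_1, MU_q_2 = 1. Tangency: 7/q_1 = p_1/p_2.
So q_1*(p_1,p_2) = 7·p_2/p_1, independent of income; and q_2* = (I − 7·p_2)/p_2.
At the given prices: q_1* = 7·10/9 = 7.7778, and q_2* = 1.4.
Expenditure on q_1: 9·7.7778 = 70; share = 0.8333.

share on q_1 = 0.8333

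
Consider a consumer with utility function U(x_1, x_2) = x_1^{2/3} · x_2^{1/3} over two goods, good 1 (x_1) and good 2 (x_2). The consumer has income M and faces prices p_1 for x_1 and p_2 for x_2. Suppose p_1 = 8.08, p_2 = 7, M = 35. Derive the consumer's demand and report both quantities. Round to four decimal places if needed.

At p_1=8.08, p_2=7, M=35: x_1* = 2/3·35/8.08 = 2.8878, x_2* = 1.6667.

x_1* = 2.8878, x_2* = 1.6667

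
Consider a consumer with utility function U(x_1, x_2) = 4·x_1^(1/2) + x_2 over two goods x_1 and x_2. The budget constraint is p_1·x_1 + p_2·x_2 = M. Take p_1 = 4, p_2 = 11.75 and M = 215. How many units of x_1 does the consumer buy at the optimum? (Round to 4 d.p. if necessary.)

Utility is quasi-linear in x_2; the FOC for x_1 is 2/√x_1 = p_1/p_2.
Thus x_1* = (2·p_2/p_1)² — independent of M — with the rest of income spent on x_2.
Plugging in: x_1* = (2·11.75/4)² = 34.5156.

x_1* = 34.5156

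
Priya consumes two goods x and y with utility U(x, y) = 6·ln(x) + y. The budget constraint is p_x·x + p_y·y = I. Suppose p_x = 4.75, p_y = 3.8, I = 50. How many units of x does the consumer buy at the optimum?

x* = 4.8

MU_x = 6/x, MU_y = 1. Tangency: 6/x = p_x/p_y.
So x*(p_x,p_y) = 6·p_y/p_x, independent of income; and y* = (I − 6·p_y)/p_y.
At the given prices: x* = 6·3.8/4.75 = 4.8.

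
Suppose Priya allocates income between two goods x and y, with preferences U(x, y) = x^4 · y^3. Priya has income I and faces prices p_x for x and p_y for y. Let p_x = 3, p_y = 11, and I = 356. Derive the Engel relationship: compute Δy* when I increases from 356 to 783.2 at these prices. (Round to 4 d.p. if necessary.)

Δy* = 16.6442

At p_x=3, p_y=11, I=356: y* = 3/7·356/11 = 13.8701.
At I' = 783.2: y* = 30.5143. Change: 30.5143 − 13.8701 = 16.6442.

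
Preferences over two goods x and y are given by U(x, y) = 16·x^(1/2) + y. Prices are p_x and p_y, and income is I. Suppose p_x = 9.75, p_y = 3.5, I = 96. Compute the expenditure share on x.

Plugging in: x* = (8·3.5/9.75)² = 8.2472, y* = 4.4542.
Expenditure on x: 9.75·8.2472 = 80.4103; share = 0.8376.

share on x = 0.8376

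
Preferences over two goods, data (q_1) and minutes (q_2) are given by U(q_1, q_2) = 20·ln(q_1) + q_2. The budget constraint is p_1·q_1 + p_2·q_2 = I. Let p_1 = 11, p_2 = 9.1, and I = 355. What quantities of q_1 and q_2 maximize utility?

q_1* = 16.5455, q_2* = 19.011

MU_q_1 = 20/q_1, MU_q_2 = 1. Tangency: 20/q_1 = p_1/p_2.
So q_1*(p_1,p_2) = 20·p_2/p_1, independent of income; and q_2* = (I − 20·p_2)/p_2.
At the given prices: q_1* = 20·9.1/11 = 16.5455, and q_2* = 19.011.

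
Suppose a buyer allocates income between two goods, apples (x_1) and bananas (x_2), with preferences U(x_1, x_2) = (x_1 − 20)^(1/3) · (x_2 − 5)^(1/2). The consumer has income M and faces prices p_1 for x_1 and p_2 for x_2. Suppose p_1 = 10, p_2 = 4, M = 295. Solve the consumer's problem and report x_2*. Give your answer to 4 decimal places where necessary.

MRS = (2/3)·(x_2−5)/(x_1−20). Tangency with p_1/p_2 gives x_2−5 = (3/2)·(p_1/p_2)·(x_1−20).
After buying the subsistence bundle (20, 5), a share 0.4 of the remaining income goes to x_1: x_1* = 20 + 0.4·(M − 20p_1 − 5p_2)/p_1.
Discretionary income = 295 − 20·10 − 5·4 = 75; x_2* = 5 + 0.6·75/4 = 16.25.

x_2* = 16.25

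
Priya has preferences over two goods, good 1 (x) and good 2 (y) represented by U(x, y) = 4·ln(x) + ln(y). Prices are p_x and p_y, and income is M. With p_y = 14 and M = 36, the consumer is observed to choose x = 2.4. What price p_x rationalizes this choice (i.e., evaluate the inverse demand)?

The MRS is 4·y/x. Set MRS = p_x/p_y.
Rearranging, p_y·y = (1/4)·p_x·x. Substituting into the budget gives p_x·x·(1 + (1/4)) = M.
Demand: x*(p_x,p_y,M) = 0.8·M/p_x and y* = 0.2·M/p_y.
Set x* = 2.4 in the demand function and solve for p_x: p_x = 12.

p_x = 12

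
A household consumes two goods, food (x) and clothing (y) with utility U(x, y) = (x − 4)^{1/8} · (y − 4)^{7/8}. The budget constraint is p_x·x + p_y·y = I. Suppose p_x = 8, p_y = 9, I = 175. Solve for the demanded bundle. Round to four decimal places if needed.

x* = 5.6719, y* = 14.4028

After buying the subsistence bundle (4, 4), a share 0.125 of the remaining income goes to x: x* = 4 + 0.125·(I − 4p_x − 4p_y)/p_x.
Discretionary income = 175 − 4·8 − 4·9 = 107; x* = 4 + 0.125·107/8 = 5.6719; y* = 4 + 0.875·107/9 = 14.4028.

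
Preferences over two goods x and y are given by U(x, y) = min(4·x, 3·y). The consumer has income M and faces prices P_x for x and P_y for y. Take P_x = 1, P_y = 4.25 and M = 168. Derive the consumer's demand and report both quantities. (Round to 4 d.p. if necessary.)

x* = 25.2, y* = 33.6

Leontief preferences: the optimum is at the kink where x/3 = y/4, i.e. y = (4/3)·x.
Budget: P_x·x + P_y·(4/3)·x = M, so (3·P_x + 4·P_y)·x = 3·M.
Demand: x*(P_x,P_y,M) = 3·M/(3·P_x + 4·P_y), y* = 4·M/(3·P_x + 4·P_y).
Here 3·1 + 4·4.25 = 20, giving x* = 25.2 and y* = 33.6.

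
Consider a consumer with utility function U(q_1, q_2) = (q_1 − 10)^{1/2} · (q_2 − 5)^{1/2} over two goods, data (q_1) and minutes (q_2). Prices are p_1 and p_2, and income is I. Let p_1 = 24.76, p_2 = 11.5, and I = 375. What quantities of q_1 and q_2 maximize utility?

This is Cobb-Douglas in (q_1−10, q_2−5): tangency gives 0.5·p_2·(q_2−5) = 0.5·p_1·(q_1−10).
Substituting into the budget: q_1* = 10 + 0.5·(I − 10·p_1 − 5·p_2)/p_1, and q_2* = 5 + 0.5·(…)/p_2.
Discretionary income = 375 − 10·24.76 − 5·11.5 = 69.9; q_1* = 10 + 0.5·69.9/24.76 = 11.4116; q_2* = 5 + 0.5·69.9/11.5 = 8.0391.

q_1* = 11.4116, q_2* = 8.0391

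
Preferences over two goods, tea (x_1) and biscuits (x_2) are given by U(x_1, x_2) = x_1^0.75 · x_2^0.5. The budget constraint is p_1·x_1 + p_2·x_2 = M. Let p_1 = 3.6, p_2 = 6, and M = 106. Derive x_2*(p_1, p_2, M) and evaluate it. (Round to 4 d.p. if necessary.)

x_2* = 7.0667

MU_x_1/MU_x_2 = (0.75·x_2)/(0.5·x_1); tangency sets this equal to p_1/p_2.
Rearranging, p_2·x_2 = (2/3)·p_1·x_1. Substituting into the budget gives p_1·x_1·(1 + (2/3)) = M.
Demand: x_1*(p_1,p_2,M) = 0.6·M/p_1 and x_2* = 0.4·M/p_2.
At p_1=3.6, p_2=6, M=106: x_2* = 0.4·106/6 = 7.0667.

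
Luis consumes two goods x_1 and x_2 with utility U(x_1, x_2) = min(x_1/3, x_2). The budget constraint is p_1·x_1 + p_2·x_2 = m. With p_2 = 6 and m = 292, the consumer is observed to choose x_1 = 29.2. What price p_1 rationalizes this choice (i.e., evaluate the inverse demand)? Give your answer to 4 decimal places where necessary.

Leontief preferences: the optimum is at the kink where x_1/3 = x_2/1, i.e. x_2 = (1/3)·x_1.
Budget: p_1·x_1 + p_2·(1/3)·x_1 = m, so (3·p_1 + p_2)·x_1 = 3·m.
Demand: x_1*(p_1,p_2,m) = 3·m/(3·p_1 + p_2), x_2* = m/(3·p_1 + p_2).
Set x_1* = 29.2 in the demand function and solve for p_1: p_1 = 8.

p_1 = 8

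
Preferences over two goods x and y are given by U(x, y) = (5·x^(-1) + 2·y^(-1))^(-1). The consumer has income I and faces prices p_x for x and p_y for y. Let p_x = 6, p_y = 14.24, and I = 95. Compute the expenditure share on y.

MU_x ∝ 5·x^(-2), MU_y ∝ 2·y^(-2), so MRS = (5/2)·(y/x)^(2) = p_x/p_y.
Solve for the ratio: y/x = [(2/5)·p_x/p_y]^(0.5).
With the ratio pinned down, the budget gives x* = I/(p_x + p_y·(y/x)) and y* = (y/x)·x*.
Numerically y/x = 0.410535, so x* = 95/(6 + 14.24·0.410535) = 8.0196 and y* = 0.410535·8.0196 = 3.2923.
Expenditure on y: 14.24·3.2923 = 46.8826; share = 0.4935.

share on y = 0.4935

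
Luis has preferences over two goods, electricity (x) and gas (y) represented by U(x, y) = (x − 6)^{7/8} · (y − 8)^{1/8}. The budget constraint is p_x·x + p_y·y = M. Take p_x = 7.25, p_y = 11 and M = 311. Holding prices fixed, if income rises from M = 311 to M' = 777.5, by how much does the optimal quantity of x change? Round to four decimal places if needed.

MRS = 7·(y−8)/(x−6). Tangency with p_x/p_y gives y−8 = (1/7)·(p_x/p_y)·(x−6).
Substituting into the budget: x* = 6 + 0.875·(M − 6·p_x − 8·p_y)/p_x, and y* = 8 + 0.125·(…)/p_y.
Discretionary income = 311 − 6·7.25 − 8·11 = 179.5; x* = 6 + 0.875·179.5/7.25 = 27.6638.
At M' = 777.5: x* = 83.9655. Change: 83.9655 − 27.6638 = 56.3017.

Δx* = 56.3017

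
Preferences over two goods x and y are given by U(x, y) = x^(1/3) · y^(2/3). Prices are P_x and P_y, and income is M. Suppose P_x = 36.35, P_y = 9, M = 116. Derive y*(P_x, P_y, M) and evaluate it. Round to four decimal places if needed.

Tangency: MRS = (1/2)·y/x = P_x/P_y.
So 1/3·P_y·y = 2/3·P_x·x; combined with the budget, a share 1/3 of income goes to x.
Demand: x*(P_x,P_y,M) = 1/3·M/P_x and y* = 2/3·M/P_y.
At P_x=36.35, P_y=9, M=116: y* = 2/3·116/9 = 8.5926.

y* = 8.5926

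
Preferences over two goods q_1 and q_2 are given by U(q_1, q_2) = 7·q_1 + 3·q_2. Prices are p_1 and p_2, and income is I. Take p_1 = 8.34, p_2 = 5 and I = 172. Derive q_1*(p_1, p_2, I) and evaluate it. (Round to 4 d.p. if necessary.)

q_1* = 20.6235

Perfect substitutes: compare marginal utility per dollar. 7/p_1 vs 3/p_2 → 0.8393 vs 0.6.
q_1 gives more utility per dollar, so spend all income on q_1: q_1* = I/p_1, q_2* = 0.
Numerically: q_1* = 20.6235, q_2* = 0.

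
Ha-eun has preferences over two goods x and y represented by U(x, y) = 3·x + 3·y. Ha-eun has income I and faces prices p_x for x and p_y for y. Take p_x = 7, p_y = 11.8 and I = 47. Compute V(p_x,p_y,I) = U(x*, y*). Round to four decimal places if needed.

Linear utility — the consumer picks whichever good has higher MU/price: 3/7 = 0.4286 vs 3/11.8 = 0.2542.
x gives more utility per dollar, so spend all income on x: x* = I/p_x, y* = 0.
Numerically: x* = 6.7143, y* = 0.
Utility at the optimum: U(6.7143, 0) = 20.1429.

V = 20.1429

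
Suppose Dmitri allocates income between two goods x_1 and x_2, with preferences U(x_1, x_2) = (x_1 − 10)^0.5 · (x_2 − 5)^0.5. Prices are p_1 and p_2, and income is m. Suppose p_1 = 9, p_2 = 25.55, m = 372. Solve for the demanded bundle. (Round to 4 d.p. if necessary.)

x_1* = 18.5694, x_2* = 8.0186

Let x_1' = x_1−10, x_2' = x_2−5. MRS = x_2'/x_1' = p_1/p_2.
Substituting into the budget: x_1* = 10 + 0.5·(m − 10·p_1 − 5·p_2)/p_1, and x_2* = 5 + 0.5·(…)/p_2.
Discretionary income = 372 − 10·9 − 5·25.55 = 154.25; x_1* = 10 + 0.5·154.25/9 = 18.5694; x_2* = 5 + 0.5·154.25/25.55 = 8.0186.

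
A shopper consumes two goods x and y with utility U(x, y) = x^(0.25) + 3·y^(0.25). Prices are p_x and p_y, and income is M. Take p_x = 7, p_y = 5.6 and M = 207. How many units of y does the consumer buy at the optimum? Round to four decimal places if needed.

y* = 30.4345

From the CES first-order condition, (1/3)·(y/x)^(0.75) = p_x/p_y.
Hence y/x = (3·p_x/p_y)^(1/(0.75)), i.e. raised to the 4/3 power.
Substitute y = (y/x)·x into the budget: x* = M/(p_x + p_y·(y/x)).
Numerically y/x = 5.826061, so x* = 207/(7 + 5.6·5.826061) = 5.2239 and y* = 5.826061·5.2239 = 30.4345.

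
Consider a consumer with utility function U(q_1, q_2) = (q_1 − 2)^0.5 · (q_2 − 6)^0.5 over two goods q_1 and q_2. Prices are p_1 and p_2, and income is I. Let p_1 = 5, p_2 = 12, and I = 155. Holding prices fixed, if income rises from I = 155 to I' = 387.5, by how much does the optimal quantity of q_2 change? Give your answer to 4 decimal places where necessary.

Δq_2* = 9.6875

MRS = (q_2−6)/(q_1−2). Tangency with p_1/p_2 gives q_2−6 = (p_1/p_2)·(q_1−2).
Substituting into the budget: q_1* = 2 + 0.5·(I − 2·p_1 − 6·p_2)/p_1, and q_2* = 6 + 0.5·(…)/p_2.
Discretionary income = 155 − 2·5 − 6·12 = 73; q_2* = 6 + 0.5·73/12 = 9.0417.
At I' = 387.5: q_2* = 18.7292. Change: 18.7292 − 9.0417 = 9.6875.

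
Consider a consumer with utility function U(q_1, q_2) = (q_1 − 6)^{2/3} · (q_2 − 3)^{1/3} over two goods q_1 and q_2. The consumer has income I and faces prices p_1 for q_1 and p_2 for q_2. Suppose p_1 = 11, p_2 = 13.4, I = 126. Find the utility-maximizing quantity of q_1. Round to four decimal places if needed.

This is Cobb-Douglas in (q_1−6, q_2−3): tangency gives 2/3·p_2·(q_2−3) = 1/3·p_1·(q_1−6).
After buying the subsistence bundle (6, 3), a share 2/3 of the remaining income goes to q_1: q_1* = 6 + 2/3·(I − 6p_1 − 3p_2)/p_1.
Discretionary income = 126 − 6·11 − 3·13.4 = 19.8; q_1* = 6 + 2/3·19.8/11 = 7.2.

q_1* = 7.2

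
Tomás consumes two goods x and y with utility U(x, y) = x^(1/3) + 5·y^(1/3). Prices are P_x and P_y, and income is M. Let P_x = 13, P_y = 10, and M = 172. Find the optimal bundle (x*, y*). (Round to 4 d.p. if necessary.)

x* = 0.9624, y* = 15.9489

MU_x ∝ x^(-2/3), MU_y ∝ 5·y^(-2/3), so MRS = (1/5)·(y/x)^(2/3) = P_x/P_y.
Hence y/x = (5·P_x/P_y)^(1/(2/3)), i.e. raised to the 1.5 power.
With the ratio pinned down, the budget gives x* = M/(P_x + P_y·(y/x)) and y* = (y/x)·x*.
Numerically y/x = 16.571813, so x* = 172/(13 + 10·16.571813) = 0.9624 and y* = 16.571813·0.9624 = 15.9489.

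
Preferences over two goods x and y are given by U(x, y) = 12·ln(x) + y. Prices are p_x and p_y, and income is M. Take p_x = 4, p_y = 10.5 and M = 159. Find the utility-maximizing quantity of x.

x* = 31.5

MU_x = 12/x, MU_y = 1. Tangency: 12/x = p_x/p_y.
So x*(p_x,p_y) = 12·p_y/p_x, independent of income; and y* = (M − 12·p_y)/p_y.
At the given prices: x* = 12·10.5/4 = 31.5.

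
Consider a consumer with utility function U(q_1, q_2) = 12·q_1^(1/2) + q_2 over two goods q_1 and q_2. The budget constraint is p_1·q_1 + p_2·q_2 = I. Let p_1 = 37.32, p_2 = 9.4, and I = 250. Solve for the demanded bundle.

Solve: √q_1 = 6·p_2/p_1, so q_1*(p_1,p_2) = (6·p_2/p_1)², and q_2* = (I − p_1·q_1*)/p_2.
Plugging in: q_1* = (6·9.4/37.32)² = 2.2839, q_2* = 17.5282.

q_1* = 2.2839, q_2* = 17.5282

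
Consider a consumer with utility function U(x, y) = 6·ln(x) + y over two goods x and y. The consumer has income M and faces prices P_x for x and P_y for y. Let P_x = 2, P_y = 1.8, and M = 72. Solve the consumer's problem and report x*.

x* = 5.4

At the given prices: x* = 6·1.8/2 = 5.4.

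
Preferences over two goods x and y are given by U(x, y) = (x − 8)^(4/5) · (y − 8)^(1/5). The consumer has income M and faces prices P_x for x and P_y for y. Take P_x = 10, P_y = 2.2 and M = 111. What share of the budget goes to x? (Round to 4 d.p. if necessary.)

Let x' = x−8, y' = y−8. MRS = 4·y'/x' = P_x/P_y.
After buying the subsistence bundle (8, 8), a share 0.8 of the remaining income goes to x: x* = 8 + 0.8·(M − 8P_x − 8P_y)/P_x.
Discretionary income = 111 − 8·10 − 8·2.2 = 13.4; x* = 8 + 0.8·13.4/10 = 9.072; y* = 8 + 0.2·13.4/2.2 = 9.2182.
Expenditure on x: 10·9.072 = 90.72; share = 0.8173.

share on x = 0.8173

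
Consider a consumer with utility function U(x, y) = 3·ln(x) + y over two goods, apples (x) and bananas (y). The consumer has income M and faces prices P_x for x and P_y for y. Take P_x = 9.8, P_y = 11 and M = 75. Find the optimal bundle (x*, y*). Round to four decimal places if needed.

x* = 3.3673, y* = 3.8182

MU_x = 3/x, MU_y = 1. Tangency: 3/x = P_x/P_y.
So x*(P_x,P_y) = 3·P_y/P_x, independent of income; and y* = (M − 3·P_y)/P_y.
At the given prices: x* = 3·11/9.8 = 3.3673, and y* = 3.8182.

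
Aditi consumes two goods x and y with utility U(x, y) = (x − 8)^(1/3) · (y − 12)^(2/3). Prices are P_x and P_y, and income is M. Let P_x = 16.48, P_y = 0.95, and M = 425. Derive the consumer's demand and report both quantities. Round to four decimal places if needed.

x* = 13.699, y* = 209.7263

MRS = (1/2)·(y−12)/(x−8). Tangency with P_x/P_y gives y−12 = 2·(P_x/P_y)·(x−8).
Substituting into the budget: x* = 8 + 1/3·(M − 8·P_x − 12·P_y)/P_x, and y* = 12 + 2/3·(…)/P_y.
Discretionary income = 425 − 8·16.48 − 12·0.95 = 281.76; x* = 8 + 1/3·281.76/16.48 = 13.699; y* = 12 + 2/3·281.76/0.95 = 209.7263.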